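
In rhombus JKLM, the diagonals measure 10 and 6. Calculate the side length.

In a rhombus, the diagonals bisect each other perpendicularly, creating four congruent right triangles.
Each triangle has legs 5 (half of 10) and 3 (half of 6).
The hypotenuse of each right triangle is a side of the rhombus:
side = sqrt(5^2 + 3^2) = sqrt(34)

sqrt(34)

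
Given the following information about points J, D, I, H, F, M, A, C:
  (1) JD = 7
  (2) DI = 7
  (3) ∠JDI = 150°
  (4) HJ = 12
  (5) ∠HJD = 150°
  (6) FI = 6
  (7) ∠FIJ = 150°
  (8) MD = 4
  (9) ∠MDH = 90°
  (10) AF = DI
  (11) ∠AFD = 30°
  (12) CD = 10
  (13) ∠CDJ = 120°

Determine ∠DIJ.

Step 1: By the law of cosines on triangle IDJ: IJ² = 7² + 7² − 2·7·7·cos(150°) = 182.87, so IJ ≈ 13.52.
Step 2: By the inverse law of cosines on triangle DIJ: cos(∠DIJ) = (7² + 13.52² − 7²) / (2·7·13.52) = 182.87/189.32 = 0.9659, so ∠DIJ = 15°.

Therefore, the measure of angle ∠DIJ = 15°.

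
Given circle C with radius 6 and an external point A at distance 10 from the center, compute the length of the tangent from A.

Let T be the point of tangency. Then CT ⊥ AT (radius ⊥ tangent).
In right triangle CTA: CA² = CT² + AT²
10² = 6² + AT²
AT² = 64, AT = 8

8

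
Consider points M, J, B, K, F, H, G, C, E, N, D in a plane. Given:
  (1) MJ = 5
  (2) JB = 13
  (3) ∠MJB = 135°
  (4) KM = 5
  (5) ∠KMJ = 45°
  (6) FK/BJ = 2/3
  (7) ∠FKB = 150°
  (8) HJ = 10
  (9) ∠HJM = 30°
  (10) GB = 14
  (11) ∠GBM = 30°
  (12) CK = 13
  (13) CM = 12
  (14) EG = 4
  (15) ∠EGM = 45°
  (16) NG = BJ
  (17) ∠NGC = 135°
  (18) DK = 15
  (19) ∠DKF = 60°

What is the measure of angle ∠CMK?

Step 1: By the inverse law of cosines on triangle CMK: cos(∠CMK) = (12² + 5² − 13²) / (2·12·5) = 0/120 = 0, so ∠CMK = 90°.

Therefore, the measure of angle ∠CMK = 90°.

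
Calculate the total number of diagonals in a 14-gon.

The number of diagonals in an n-gon is n(n - 3)/2.
For n = 14: 14(14 - 3)/2 = 14 × 11 / 2 = 77.

77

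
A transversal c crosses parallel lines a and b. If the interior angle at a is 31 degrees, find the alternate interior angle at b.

Alternate interior angles formed by parallel lines and a transversal are equal.
The given angle is 31 degrees.
The alternate interior angle = 31 degrees.

31 degrees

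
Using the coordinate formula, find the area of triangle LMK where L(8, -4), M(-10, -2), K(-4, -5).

Shoelace: Area = (1/2)|8(-2--5) + -10(-5--4) + -4(-4--2)| = (1/2)(42) = 21

21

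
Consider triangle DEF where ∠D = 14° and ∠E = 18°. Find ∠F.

By the triangle angle sum property, the three interior angles of any triangle add up to 180°.
We know angle D = 14° and angle E = 18°, so their sum is 32°.
Therefore angle F = 180° - 32° = 148°.

148 degrees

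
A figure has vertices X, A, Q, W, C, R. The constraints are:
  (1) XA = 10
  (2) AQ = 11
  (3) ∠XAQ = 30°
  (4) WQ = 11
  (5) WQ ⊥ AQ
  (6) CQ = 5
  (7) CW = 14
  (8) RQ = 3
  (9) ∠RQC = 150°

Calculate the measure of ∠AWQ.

Step 1: By the law of cosines on triangle WQA: WA² = 11² + 11² − 2·11·11·cos(90°) = 242, so WA = 11·√2.
Step 2: By the inverse law of cosines on triangle AWQ: cos(∠AWQ) = ((11·√2)² + 11² − 11²) / (2·11·√2·11) = 242/342.24 = 0.7071, so ∠AWQ = 45°.

Therefore, the measure of angle ∠AWQ = 45°.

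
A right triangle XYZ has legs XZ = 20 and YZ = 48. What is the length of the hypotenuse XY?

In a right triangle, the square of the hypotenuse equals the sum of the squares of the two legs.
The legs are 20 and 48, so the hypotenuse = sqrt(400 + 2304) = sqrt(2704) = 52.

52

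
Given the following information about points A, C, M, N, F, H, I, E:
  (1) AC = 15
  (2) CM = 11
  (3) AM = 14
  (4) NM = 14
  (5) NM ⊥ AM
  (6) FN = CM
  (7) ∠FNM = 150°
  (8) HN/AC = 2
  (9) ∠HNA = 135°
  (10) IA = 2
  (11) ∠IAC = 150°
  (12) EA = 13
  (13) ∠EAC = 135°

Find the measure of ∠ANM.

Step 1: By the law of cosines on triangle NMA: NA² = 14² + 14² − 2·14·14·cos(90°) = 392, so NA = 14·√2.
Step 2: By the inverse law of cosines on triangle ANM: cos(∠ANM) = ((14·√2)² + 14² − 14²) / (2·14·√2·14) = 392/554.37 = 0.7071, so ∠ANM = 45°.

Therefore, the measure of angle ∠ANM = 45°.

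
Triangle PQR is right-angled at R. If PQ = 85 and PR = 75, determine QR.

Rearranging the Pythagorean theorem to solve for the unknown leg:
leg^2 = hypotenuse^2 - known_leg^2 = 7225 - 5625 = 1600
leg = sqrt(1600) = 40.

40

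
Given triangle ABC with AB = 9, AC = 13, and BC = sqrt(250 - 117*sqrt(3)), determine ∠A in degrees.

cos(A) = (9² + 13² - (sqrt(250 - 117*sqrt(3)))²) / (2 × 9 × 13) = sqrt(3)/2, so A = arccos(sqrt(3)/2) = 30°.

30°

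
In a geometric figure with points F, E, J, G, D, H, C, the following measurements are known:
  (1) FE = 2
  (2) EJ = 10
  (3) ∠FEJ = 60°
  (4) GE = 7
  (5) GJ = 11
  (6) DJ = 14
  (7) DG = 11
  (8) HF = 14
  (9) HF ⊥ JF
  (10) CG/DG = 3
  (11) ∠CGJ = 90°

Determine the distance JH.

Step 1: By the law of cosines on triangle FEJ: FJ² = 2² + 10² − 2·2·10·cos(60°) = 84, so FJ = 2·√21.
Step 2: By the law of cosines on triangle JFH: JH² = (2·√21)² + 14² − 2·2·√21·14·cos(90°) = 280, so JH = 2·√70.

Therefore, the length of JH = 2·√70.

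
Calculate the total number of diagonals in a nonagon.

The number of diagonals in an n-gon is n(n - 3)/2.
For n = 9: 9(9 - 3)/2 = 9 × 6 / 2 = 27.

27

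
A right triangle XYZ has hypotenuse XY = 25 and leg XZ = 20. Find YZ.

By the Pythagorean theorem: YZ^2 = XY^2 - XZ^2
YZ^2 = 25^2 - 20^2 = 625 - 400 = 225
YZ = sqrt(225) = 15

15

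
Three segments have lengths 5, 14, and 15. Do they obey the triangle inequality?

Sort the sides: 5, 14, 15.
It suffices to check that the sum of the two smallest exceeds the largest:
5 + 14 = 19 > 15. ✓
Yes, a valid triangle can be formed.

Yes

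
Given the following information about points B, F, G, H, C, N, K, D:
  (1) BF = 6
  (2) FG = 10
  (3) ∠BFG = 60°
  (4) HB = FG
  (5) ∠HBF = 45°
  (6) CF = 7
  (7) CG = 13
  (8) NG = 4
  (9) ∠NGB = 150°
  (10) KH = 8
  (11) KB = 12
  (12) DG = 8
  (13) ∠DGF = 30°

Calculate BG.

Step 1: By the law of cosines on triangle BFG: BG² = 6² + 10² − 2·6·10·cos(60°) = 76, so BG = 2·√19.

Therefore, the length of BG = 2·√19.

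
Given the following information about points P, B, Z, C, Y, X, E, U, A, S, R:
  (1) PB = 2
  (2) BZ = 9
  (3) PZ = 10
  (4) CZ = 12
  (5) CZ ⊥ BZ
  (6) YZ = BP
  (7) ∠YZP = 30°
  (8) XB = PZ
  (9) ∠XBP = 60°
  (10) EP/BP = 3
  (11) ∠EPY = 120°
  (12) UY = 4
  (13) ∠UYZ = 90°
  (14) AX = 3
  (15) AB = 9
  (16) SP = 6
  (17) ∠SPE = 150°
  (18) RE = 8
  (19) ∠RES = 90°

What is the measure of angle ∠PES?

From the given relations: EP = 3·BP = 3·2 = 6.
Step 1: By the law of cosines on triangle EPS: ES² = 6² + 6² − 2·6·6·cos(150°) = 134.35, so ES ≈ 11.59.
Step 2: By the inverse law of cosines on triangle PES: cos(∠PES) = (6² + 11.59² − 6²) / (2·6·11.59) = 134.35/139.09 = 0.9659, so ∠PES = 15°.

Therefore, the measure of angle ∠PES = 15°.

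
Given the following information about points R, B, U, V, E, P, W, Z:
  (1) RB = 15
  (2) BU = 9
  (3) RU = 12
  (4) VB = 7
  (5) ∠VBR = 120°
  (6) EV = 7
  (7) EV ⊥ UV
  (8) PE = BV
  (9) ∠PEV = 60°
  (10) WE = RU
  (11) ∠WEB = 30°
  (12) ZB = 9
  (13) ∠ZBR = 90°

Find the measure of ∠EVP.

From the given relations: PE = BV = 7.
Step 1: By the law of cosines on triangle VEP: VP² = 7² + 7² − 2·7·7·cos(60°) = 49, so VP = 7.
Step 2: By the inverse law of cosines on triangle EVP: cos(∠EVP) = (7² + 7² − 7²) / (2·7·7) = 49/98 = 0.5, so ∠EVP = 60°.

Therefore, the measure of angle ∠EVP = 60°.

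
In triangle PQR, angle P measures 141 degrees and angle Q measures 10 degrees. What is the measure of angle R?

By the triangle angle sum property, the three interior angles of any triangle add up to 180°.
We know angle P = 141° and angle Q = 10°, so their sum is 151°.
Therefore angle R = 180° - 151° = 29°.

29 degrees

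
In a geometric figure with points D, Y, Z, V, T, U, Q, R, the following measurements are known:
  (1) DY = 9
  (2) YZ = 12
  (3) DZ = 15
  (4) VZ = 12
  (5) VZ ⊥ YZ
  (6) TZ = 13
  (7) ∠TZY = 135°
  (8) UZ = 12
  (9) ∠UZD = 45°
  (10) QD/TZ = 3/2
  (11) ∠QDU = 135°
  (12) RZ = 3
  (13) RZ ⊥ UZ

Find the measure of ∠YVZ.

Step 1: By the law of cosines on triangle VZY: VY² = 12² + 12² − 2·12·12·cos(90°) = 288, so VY = 12·√2.
Step 2: By the inverse law of cosines on triangle YVZ: cos(∠YVZ) = ((12·√2)² + 12² − 12²) / (2·12·√2·12) = 288/407.29 = 0.7071, so ∠YVZ = 45°.

Therefore, the measure of angle ∠YVZ = 45°.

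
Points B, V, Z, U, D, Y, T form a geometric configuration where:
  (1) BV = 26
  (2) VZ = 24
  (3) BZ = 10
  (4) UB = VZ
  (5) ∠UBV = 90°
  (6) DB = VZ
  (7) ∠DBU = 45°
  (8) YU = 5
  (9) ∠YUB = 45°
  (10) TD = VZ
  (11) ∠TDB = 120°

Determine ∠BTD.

From the given relations: TD = VZ = 24; DB = VZ = 24.
Step 1: By the law of cosines on triangle TDB: TB² = 24² + 24² − 2·24·24·cos(120°) = 1728, so TB ≈ 41.57.
Step 2: By the inverse law of cosines on triangle BTD: cos(∠BTD) = (41.57² + 24² − 24²) / (2·41.57·24) = 1728/1995.32 = 0.866, so ∠BTD = 30°.

Therefore, the measure of angle ∠BTD = 30°.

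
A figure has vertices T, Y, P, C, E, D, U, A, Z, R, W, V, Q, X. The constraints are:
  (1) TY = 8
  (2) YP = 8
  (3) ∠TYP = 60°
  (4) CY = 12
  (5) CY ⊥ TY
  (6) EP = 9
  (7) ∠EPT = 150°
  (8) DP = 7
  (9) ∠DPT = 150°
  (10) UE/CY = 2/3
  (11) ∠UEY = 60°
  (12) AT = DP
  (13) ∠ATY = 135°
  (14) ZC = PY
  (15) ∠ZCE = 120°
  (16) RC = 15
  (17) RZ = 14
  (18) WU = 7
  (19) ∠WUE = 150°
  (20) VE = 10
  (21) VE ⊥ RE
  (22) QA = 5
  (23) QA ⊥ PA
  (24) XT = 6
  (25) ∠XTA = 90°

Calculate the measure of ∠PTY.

Step 1: By the law of cosines on triangle TYP: TP² = 8² + 8² − 2·8·8·cos(60°) = 64, so TP = 8.
Step 2: By the inverse law of cosines on triangle PTY: cos(∠PTY) = (8² + 8² − 8²) / (2·8·8) = 64/128 = 0.5, so ∠PTY = 60°.

Therefore, the measure of angle ∠PTY = 60°.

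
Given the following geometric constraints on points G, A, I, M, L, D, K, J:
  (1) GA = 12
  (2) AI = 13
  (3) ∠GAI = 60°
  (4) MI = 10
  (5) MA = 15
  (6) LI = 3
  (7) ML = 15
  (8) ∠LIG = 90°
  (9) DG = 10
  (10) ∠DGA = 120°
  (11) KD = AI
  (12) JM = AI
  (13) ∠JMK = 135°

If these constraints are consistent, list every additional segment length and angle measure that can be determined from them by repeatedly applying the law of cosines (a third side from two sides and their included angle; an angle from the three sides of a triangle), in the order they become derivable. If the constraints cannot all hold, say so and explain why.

These constraints are not satisfiable: by the triangle inequality in triangle IML, (4) MI = 10 and (6) LI = 3 force ML ≤ 10 + 3 = 13, but (7) says ML = 15. No planar figure meets all of them, so nothing further can be derived.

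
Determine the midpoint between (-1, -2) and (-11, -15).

The midpoint is the average of the coordinates:
x: (-1 + -11)/2 = -6
y: (-2 + -15)/2 = -17/2
Midpoint = (-6, -17/2)

(-6, -17/2)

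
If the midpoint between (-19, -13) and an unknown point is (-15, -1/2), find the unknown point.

Using the midpoint formula: M = ((x1 + x2)/2, (y1 + y2)/2)
We know M = (-15, -1/2) and P = (-19, -13)
For x: -15 = (-19 + x2)/2, so x2 = 2*-15 - -19 = -11
For y: -1/2 = (-13 + y2)/2, so y2 = 2*-1/2 - -13 = 12
Q = (-11, 12)

(-11, 12)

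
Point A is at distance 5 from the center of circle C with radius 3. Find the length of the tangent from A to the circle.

Let T be the point of tangency. Then CT ⊥ AT (radius ⊥ tangent).
In right triangle CTA: CA² = CT² + AT²
5² = 3² + AT²
AT² = 16, AT = 4

4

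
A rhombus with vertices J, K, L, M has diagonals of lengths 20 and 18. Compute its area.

Area = (20 * 18) / 2 = 360 / 2 = 180

180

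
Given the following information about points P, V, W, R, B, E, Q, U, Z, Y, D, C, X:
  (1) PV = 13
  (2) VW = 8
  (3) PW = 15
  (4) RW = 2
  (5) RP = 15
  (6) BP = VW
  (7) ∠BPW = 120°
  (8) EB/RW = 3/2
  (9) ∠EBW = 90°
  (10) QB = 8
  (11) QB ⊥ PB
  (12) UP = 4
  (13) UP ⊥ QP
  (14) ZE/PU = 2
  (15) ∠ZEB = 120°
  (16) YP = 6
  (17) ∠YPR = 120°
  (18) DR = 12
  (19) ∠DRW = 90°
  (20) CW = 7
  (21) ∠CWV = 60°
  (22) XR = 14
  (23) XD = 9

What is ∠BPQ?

From the given relations: BP = VW = 8.
Step 1: By the law of cosines on triangle PBQ: PQ² = 8² + 8² − 2·8·8·cos(90°) = 128, so PQ = 8·√2.
Step 2: By the inverse law of cosines on triangle BPQ: cos(∠BPQ) = (8² + (8·√2)² − 8²) / (2·8·8·√2) = 128/181.02 = 0.7071, so ∠BPQ = 45°.

Therefore, the measure of angle ∠BPQ = 45°.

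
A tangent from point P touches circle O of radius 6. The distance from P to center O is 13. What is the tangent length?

tangent = √(d² - r²) = √(13² - 6²) = √(169 - 36) = √133 = sqrt(133)

sqrt(133)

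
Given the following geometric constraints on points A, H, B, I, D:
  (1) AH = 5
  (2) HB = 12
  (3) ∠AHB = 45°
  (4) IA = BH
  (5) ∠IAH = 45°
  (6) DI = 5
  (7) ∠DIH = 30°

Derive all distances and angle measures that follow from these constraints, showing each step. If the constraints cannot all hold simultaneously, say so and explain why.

The constraints are consistent.

From the given relations:
  IA = BH = 12

Step 1: From AH = 5, HB = 12, and ∠AHB = 45°, by the law of cosines:
  AB² = AH² + HB² - 2·AH·HB·cos(45°) = 25 + 144 - 84.85 = 84.15
  AB ≈ 9.17

Step 2: From HA = 5, AI = 12, and ∠HAI = 45°, by the law of cosines:
  HI² = HA² + AI² - 2·HA·AI·cos(45°) = 25 + 144 - 84.85 = 84.15
  HI ≈ 9.17

Step 3: From HI = 9.17, ID = 5, and ∠HID = 30°, by the law of cosines:
  HD² = HI² + ID² - 2·HI·ID·cos(30°) = 84.15 + 25 - 79.44 = 29.71
  HD ≈ 5.45

Step 4: From AB = 9.17, AH = 5, BH = 12, by the inverse law of cosines:
  cos(∠BAH) = (AB² + AH² - BH²) / (2·AB·AH)
  ∠BAH = 112.33°

Step 5: From HA = 5, HI = 9.17, AI = 12, by the inverse law of cosines:
  cos(∠AHI) = (HA² + HI² - AI²) / (2·HA·HI)
  ∠AHI = 112.33°

Step 6: From BA = 9.17, BH = 12, AH = 5, by the inverse law of cosines:
  cos(∠ABH) = (BA² + BH² - AH²) / (2·BA·BH)
  ∠ABH = 22.67°

Step 7: From IA = 12, IH = 9.17, AH = 5, by the inverse law of cosines:
  cos(∠AIH) = (IA² + IH² - AH²) / (2·IA·IH)
  ∠AIH = 22.67°

Step 8: From HD = 5.45, HI = 9.17, DI = 5, by the inverse law of cosines:
  cos(∠DHI) = (HD² + HI² - DI²) / (2·HD·HI)
  ∠DHI = 27.3°

Step 9: From DH = 5.45, DI = 5, HI = 9.17, by the inverse law of cosines:
  cos(∠HDI) = (DH² + DI² - HI²) / (2·DH·DI)
  ∠HDI = 122.7°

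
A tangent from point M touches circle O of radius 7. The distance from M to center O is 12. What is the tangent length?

tangent = √(d² - r²) = √(12² - 7²) = √(144 - 49) = √95 = sqrt(95)

sqrt(95)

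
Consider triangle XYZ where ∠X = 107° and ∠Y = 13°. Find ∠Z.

The interior angles sum to 180°: angle Z = 180 - 107 - 13 = 60°.
The triangle is obtuse (angles 107°, 13°, 60°).

60 degrees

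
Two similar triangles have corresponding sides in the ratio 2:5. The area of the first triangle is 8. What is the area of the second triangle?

Area ratio = (2/5)^2 = 4/25. Area of the second triangle = 8 * 25/4 = 50.

50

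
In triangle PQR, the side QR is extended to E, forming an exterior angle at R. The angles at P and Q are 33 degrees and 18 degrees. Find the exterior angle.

The interior angle at R is 180 - 33 - 18 = 129 degrees.
The exterior angle and interior angle at R are supplementary:
Exterior angle = 180 - 129 = 51 degrees.

51 degrees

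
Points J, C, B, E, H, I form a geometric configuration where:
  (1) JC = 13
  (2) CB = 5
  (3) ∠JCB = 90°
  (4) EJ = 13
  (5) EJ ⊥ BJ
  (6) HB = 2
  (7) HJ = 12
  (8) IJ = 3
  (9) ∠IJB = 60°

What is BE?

Step 1: By the law of cosines on triangle BCJ: BJ² = 5² + 13² − 2·5·13·cos(90°) = 194, so BJ = √194.
Step 2: By the law of cosines on triangle BJE: BE² = √194² + 13² − 2·√194·13·cos(90°) = 363, so BE = 11·√3.

Therefore, the length of BE = 11·√3.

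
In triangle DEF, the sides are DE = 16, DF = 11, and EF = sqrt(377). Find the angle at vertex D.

By the inverse law of cosines: cos(D) = (DE² + DF² - EF²) / (2 × DE × DF)
cos(D) = (16² + 11² - (sqrt(377))²) / (2 × 16 × 11)
cos(D) = (256 + 121 - (377)) / 352
cos(D) = 0
D = arccos(0) = 90°

90°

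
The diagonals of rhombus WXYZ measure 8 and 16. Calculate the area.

Area of a rhombus = (d1 * d2) / 2
Area = (8 * 16) / 2
Area = 128 / 2
Area = 64

64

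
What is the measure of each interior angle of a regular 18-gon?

Each interior angle of a regular n-gon is (n - 2) * 180 / n.
For n = 18: (18 - 2) * 180 / 18 = 2880/18 = 160 degrees.

160 degrees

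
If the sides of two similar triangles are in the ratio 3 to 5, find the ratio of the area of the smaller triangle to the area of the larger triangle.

Area scales with the square of linear dimensions. If every length is multiplied by 3/5, then the area is multiplied by (3/5)^2 = 9/25.
The area ratio is 9:25.

9:25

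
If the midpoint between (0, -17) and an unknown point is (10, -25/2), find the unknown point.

Using the midpoint formula: M = ((x1 + x2)/2, (y1 + y2)/2)
We know M = (10, -25/2) and P = (0, -17)
For x: 10 = (0 + x2)/2, so x2 = 2*10 - 0 = 20
For y: -25/2 = (-17 + y2)/2, so y2 = 2*-25/2 - -17 = -8
S = (20, -8)

(20, -8)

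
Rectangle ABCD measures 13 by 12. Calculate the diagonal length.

Using the Pythagorean theorem:
d² = 13² + 12² = 169 + 144 = 313
d = sqrt(313)

sqrt(313)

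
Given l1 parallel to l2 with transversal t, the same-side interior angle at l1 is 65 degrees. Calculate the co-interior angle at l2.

Co-interior angles sum to 180: 180 - 65 = 115 degrees.

115 degrees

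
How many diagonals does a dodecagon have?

Each of the 12 vertices connects to 9 non-adjacent vertices via diagonals.
Total connections = 12 × 9 = 108, but each diagonal is counted twice.
Number of diagonals = 108 / 2 = 54.

54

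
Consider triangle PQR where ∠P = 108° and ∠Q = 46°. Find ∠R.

angle R = 180 - 108 - 46 = 26 degrees.

26 degrees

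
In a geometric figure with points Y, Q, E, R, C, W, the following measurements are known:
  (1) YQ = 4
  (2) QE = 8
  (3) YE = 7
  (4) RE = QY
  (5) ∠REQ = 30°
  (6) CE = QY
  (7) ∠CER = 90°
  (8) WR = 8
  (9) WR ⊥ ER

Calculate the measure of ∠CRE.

From the given relations: RE = QY = 4; CE = QY = 4.
Step 1: By the law of cosines on triangle REC: RC² = 4² + 4² − 2·4·4·cos(90°) = 32, so RC = 4·√2.
Step 2: By the inverse law of cosines on triangle CRE: cos(∠CRE) = ((4·√2)² + 4² − 4²) / (2·4·√2·4) = 32/45.25 = 0.7071, so ∠CRE = 45°.

Therefore, the measure of angle ∠CRE = 45°.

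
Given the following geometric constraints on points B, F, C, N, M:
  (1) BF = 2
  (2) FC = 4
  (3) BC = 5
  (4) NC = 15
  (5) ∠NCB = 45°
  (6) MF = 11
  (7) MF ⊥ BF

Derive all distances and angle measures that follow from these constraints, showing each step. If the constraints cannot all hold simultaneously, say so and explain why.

The constraints are consistent.

Step 1: From BC = 5, CN = 15, and ∠BCN = 45°, by the law of cosines:
  BN² = BC² + CN² - 2·BC·CN·cos(45°) = 25 + 225 - 106.1 = 143.9
  BN ≈ 12

Step 2: From BF = 2, FM = 11, and ∠BFM = 90°, by the law of cosines:
  BM² = BF² + FM² - 2·BF·FM·cos(90°) = 4 + 121 - 0 = 125
  BM = 5·√5

Step 3: From BC = 5, BF = 2, CF = 4, by the inverse law of cosines:
  cos(∠CBF) = (BC² + BF² - CF²) / (2·BC·BF)
  ∠CBF = 49.46°

Step 4: From FB = 2, FC = 4, BC = 5, by the inverse law of cosines:
  cos(∠BFC) = (FB² + FC² - BC²) / (2·FB·FC)
  ∠BFC = 108.21°

Step 5: From CB = 5, CF = 4, BF = 2, by the inverse law of cosines:
  cos(∠BCF) = (CB² + CF² - BF²) / (2·CB·CF)
  ∠BCF = 22.33°

Step 6: From BC = 5, BN = 12, CN = 15, by the inverse law of cosines:
  cos(∠CBN) = (BC² + BN² - CN²) / (2·BC·BN)
  ∠CBN = 117.86°

Step 7: From BF = 2, BM = 5·√5, FM = 11, by the inverse law of cosines:
  cos(∠FBM) = (BF² + BM² - FM²) / (2·BF·BM)
  ∠FBM = 79.7°

Step 8: From NB = 12, NC = 15, BC = 5, by the inverse law of cosines:
  cos(∠BNC) = (NB² + NC² - BC²) / (2·NB·NC)
  ∠BNC = 17.14°

Step 9: From MB = 5·√5, MF = 11, BF = 2, by the inverse law of cosines:
  cos(∠BMF) = (MB² + MF² - BF²) / (2·MB·MF)
  ∠BMF = 10.3°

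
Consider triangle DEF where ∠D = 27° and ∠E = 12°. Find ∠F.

The interior angles sum to 180°: angle F = 180 - 27 - 12 = 141°.
The triangle is obtuse (angles 27°, 12°, 141°).

141 degrees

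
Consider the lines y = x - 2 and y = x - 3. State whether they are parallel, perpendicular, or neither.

Slope of line 1: m1 = 1
Slope of line 2: m2 = 1
Two lines are parallel if and only if they have equal slopes (or both are vertical).
Here m1 = m2 = 1, confirming the lines are parallel.

Parallel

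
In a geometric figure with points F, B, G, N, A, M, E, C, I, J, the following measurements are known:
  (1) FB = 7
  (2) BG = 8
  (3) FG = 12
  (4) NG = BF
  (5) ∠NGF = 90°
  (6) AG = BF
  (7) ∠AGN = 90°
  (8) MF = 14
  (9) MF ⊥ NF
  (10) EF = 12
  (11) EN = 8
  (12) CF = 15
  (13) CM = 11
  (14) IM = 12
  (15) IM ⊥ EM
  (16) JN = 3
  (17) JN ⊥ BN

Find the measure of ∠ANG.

From the given relations: NG = BF = 7; AG = BF = 7.
Step 1: By the law of cosines on triangle NGA: NA² = 7² + 7² − 2·7·7·cos(90°) = 98, so NA = 7·√2.
Step 2: By the inverse law of cosines on triangle ANG: cos(∠ANG) = ((7·√2)² + 7² − 7²) / (2·7·√2·7) = 98/138.59 = 0.7071, so ∠ANG = 45°.

Therefore, the measure of angle ∠ANG = 45°.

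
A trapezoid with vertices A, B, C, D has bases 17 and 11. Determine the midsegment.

The midsegment (median) of a trapezoid connects the midpoints of the non-parallel sides.
Its length is the average of the two bases: (17 + 11) / 2 = 14.

14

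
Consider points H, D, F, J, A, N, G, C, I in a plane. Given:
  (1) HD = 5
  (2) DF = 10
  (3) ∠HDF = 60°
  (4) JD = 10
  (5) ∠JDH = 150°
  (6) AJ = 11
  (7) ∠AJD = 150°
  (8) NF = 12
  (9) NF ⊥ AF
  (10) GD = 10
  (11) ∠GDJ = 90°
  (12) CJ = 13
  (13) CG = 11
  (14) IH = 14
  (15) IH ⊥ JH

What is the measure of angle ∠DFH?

Step 1: By the law of cosines on triangle FDH: FH² = 10² + 5² − 2·10·5·cos(60°) = 75, so FH = 5·√3.
Step 2: By the inverse law of cosines on triangle DFH: cos(∠DFH) = (10² + (5·√3)² − 5²) / (2·10·5·√3) = 150/173.21 = 0.866, so ∠DFH = 30°.

Therefore, the measure of angle ∠DFH = 30°.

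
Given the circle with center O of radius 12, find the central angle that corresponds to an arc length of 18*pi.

The full circumference is 2πr = 24*pi.
The arc is 18*pi / 24*pi = 3/4 of the full circle.
So the central angle = 3/4 × 360° = 270°.

270°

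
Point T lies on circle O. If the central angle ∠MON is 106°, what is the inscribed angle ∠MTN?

An inscribed angle intercepts an arc from a point on the circle, while the central angle intercepts the same arc from the center.
The inscribed angle is always half the central angle: 106° / 2 = 53°.

53°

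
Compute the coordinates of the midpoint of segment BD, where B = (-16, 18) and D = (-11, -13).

The midpoint is the average of the coordinates:
x: (-16 + -11)/2 = -27/2
y: (18 + -13)/2 = 5/2
Midpoint = (-27/2, 5/2)

(-27/2, 5/2)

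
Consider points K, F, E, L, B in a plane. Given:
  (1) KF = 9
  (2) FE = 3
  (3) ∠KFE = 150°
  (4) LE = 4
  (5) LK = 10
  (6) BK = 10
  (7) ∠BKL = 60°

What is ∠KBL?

Step 1: By the law of cosines on triangle BKL: BL² = 10² + 10² − 2·10·10·cos(60°) = 100, so BL = 10.
Step 2: By the inverse law of cosines on triangle KBL: cos(∠KBL) = (10² + 10² − 10²) / (2·10·10) = 100/200 = 0.5, so ∠KBL = 60°.

Therefore, the measure of angle ∠KBL = 60°.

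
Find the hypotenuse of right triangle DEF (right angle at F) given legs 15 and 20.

In a right triangle, the square of the hypotenuse equals the sum of the squares of the two legs.
The legs are 15 and 20, so the hypotenuse = sqrt(225 + 400) = sqrt(625) = 25.

25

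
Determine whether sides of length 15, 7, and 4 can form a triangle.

The longest side is 15. The other two sides sum to 4 + 7 = 11.
Since 11 ≤ 15, the two shorter sides cannot reach around to close the triangle.

No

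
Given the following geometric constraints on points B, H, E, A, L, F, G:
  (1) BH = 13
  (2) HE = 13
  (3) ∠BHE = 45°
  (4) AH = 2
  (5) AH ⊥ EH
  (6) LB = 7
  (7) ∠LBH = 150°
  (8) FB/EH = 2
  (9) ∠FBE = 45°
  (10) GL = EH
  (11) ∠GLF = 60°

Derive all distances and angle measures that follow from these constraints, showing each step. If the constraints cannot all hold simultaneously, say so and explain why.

The constraints are consistent.

From the given relations:
  FB = 2·EH = 2·13 = 26
  GL = EH = 13

Step 1: From BH = 13, HE = 13, and ∠BHE = 45°, by the law of cosines:
  BE² = BH² + HE² - 2·BH·HE·cos(45°) = 169 + 169 - 239 = 99
  BE ≈ 9.95

Step 2: From HB = 13, BL = 7, and ∠HBL = 150°, by the law of cosines:
  HL² = HB² + BL² - 2·HB·BL·cos(150°) = 169 + 49 + 157.6 = 375.6
  HL ≈ 19.38

Step 3: From EH = 13, HA = 2, and ∠EHA = 90°, by the law of cosines:
  EA² = EH² + HA² - 2·EH·HA·cos(90°) = 169 + 4 - 0 = 173
  EA = √173

Step 4: From EB = 9.95, BF = 26, and ∠EBF = 45°, by the law of cosines:
  EF² = EB² + BF² - 2·EB·BF·cos(45°) = 99 + 676 - 365.8 = 409.1
  EF ≈ 20.23

Step 5: From BE = 9.95, BH = 13, EH = 13, by the inverse law of cosines:
  cos(∠EBH) = (BE² + BH² - EH²) / (2·BE·BH)
  ∠EBH = 67.5°

Step 6: From HB = 13, HL = 19.38, BL = 7, by the inverse law of cosines:
  cos(∠BHL) = (HB² + HL² - BL²) / (2·HB·HL)
  ∠BHL = 10.4°

Step 7: From EA = √173, EH = 13, AH = 2, by the inverse law of cosines:
  cos(∠AEH) = (EA² + EH² - AH²) / (2·EA·EH)
  ∠AEH = 8.75°

Step 8: From EB = 9.95, EH = 13, BH = 13, by the inverse law of cosines:
  cos(∠BEH) = (EB² + EH² - BH²) / (2·EB·EH)
  ∠BEH = 67.5°

Step 9: From AE = √173, AH = 2, EH = 13, by the inverse law of cosines:
  cos(∠EAH) = (AE² + AH² - EH²) / (2·AE·AH)
  ∠EAH = 81.25°

Step 10: From LB = 7, LH = 19.38, BH = 13, by the inverse law of cosines:
  cos(∠BLH) = (LB² + LH² - BH²) / (2·LB·LH)
  ∠BLH = 19.6°

Step 11: From EB = 9.95, EF = 20.23, BF = 26, by the inverse law of cosines:
  cos(∠BEF) = (EB² + EF² - BF²) / (2·EB·EF)
  ∠BEF = 114.65°

Step 12: From FB = 26, FE = 20.23, BE = 9.95, by the inverse law of cosines:
  cos(∠BFE) = (FB² + FE² - BE²) / (2·FB·FE)
  ∠BFE = 20.35°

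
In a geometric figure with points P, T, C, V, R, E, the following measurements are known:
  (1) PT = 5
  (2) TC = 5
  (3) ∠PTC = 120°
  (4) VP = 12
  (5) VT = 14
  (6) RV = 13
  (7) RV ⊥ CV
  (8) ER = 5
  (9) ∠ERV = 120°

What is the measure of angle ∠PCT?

Step 1: By the law of cosines on triangle CTP: CP² = 5² + 5² − 2·5·5·cos(120°) = 75, so CP = 5·√3.
Step 2: By the inverse law of cosines on triangle PCT: cos(∠PCT) = ((5·√3)² + 5² − 5²) / (2·5·√3·5) = 75/86.6 = 0.866, so ∠PCT = 30°.

Therefore, the measure of angle ∠PCT = 30°.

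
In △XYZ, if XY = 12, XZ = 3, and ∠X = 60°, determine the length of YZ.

By the law of cosines: YZ^2 = XY^2 + XZ^2 - 2*XY*XZ*cos(X)
YZ^2 = 12^2 + 3^2 - 2*12*3*cos(60°)
YZ^2 = 144 + 9 - 72*(1/2)
YZ^2 = 117
YZ = 3*sqrt(13)

3*sqrt(13)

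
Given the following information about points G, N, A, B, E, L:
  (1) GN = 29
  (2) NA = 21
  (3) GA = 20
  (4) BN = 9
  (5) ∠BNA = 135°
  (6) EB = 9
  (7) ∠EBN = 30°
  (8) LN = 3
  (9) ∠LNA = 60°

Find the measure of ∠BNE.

Step 1: By the law of cosines on triangle NBE: NE² = 9² + 9² − 2·9·9·cos(30°) = 21.7, so NE ≈ 4.66.
Step 2: By the inverse law of cosines on triangle BNE: cos(∠BNE) = (9² + 4.66² − 9²) / (2·9·4.66) = 21.7/83.86 = 0.2588, so ∠BNE = 75°.

Therefore, the measure of angle ∠BNE = 75°.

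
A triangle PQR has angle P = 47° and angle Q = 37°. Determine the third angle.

angle R = 180 - 47 - 37 = 96 degrees.

96 degrees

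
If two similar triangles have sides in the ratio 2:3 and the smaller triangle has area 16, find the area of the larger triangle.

For similar figures, the area ratio equals the square of the side ratio.
Side ratio (the smaller triangle to the larger triangle) = 2:3, so area ratio = 2^2:3^2 = 4:9.
If the area of the smaller triangle is 16, then the area of the larger triangle = 16 * (9/4) = 36.

36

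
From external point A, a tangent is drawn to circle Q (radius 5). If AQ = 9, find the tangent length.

tangent = √(d² - r²) = √(9² - 5²) = √(81 - 25) = √56 = 2*sqrt(14)

2*sqrt(14)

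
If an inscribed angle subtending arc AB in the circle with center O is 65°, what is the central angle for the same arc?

By the inscribed angle theorem, the central angle is twice the inscribed angle.
Central angle = 2 × 65° = 130°

130°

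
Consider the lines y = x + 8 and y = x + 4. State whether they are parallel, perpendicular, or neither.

Slope of line 1: m1 = 1
Slope of line 2: m2 = 1
m1 = m2, so the lines are parallel.

Parallel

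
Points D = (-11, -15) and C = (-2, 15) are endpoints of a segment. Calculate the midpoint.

The midpoint is the average of the coordinates:
x: (-11 + -2)/2 = -13/2
y: (-15 + 15)/2 = 0
Midpoint = (-13/2, 0)

(-13/2, 0)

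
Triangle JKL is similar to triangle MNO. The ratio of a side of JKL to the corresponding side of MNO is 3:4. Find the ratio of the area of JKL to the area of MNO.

Area ratio = (side ratio)^2 = (3/4)^2 = 9:16.

9:16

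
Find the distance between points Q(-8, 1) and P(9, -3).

d = sqrt((9 - -8)^2 + (-3 - 1)^2)
d = sqrt(17^2 + -4^2)
d = sqrt(289 + 16)
d = sqrt(305)

sqrt(305)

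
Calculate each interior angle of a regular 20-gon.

Each interior angle of a regular n-gon is (n - 2) * 180 / n.
For n = 20: (20 - 2) * 180 / 20 = 3240/20 = 162 degrees.

162 degrees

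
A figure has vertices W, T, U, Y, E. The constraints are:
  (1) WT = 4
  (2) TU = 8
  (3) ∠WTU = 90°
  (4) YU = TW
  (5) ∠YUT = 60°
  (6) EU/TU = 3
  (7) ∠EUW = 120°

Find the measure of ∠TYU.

From the given relations: YU = TW = 4.
Step 1: By the law of cosines on triangle YUT: YT² = 4² + 8² − 2·4·8·cos(60°) = 48, so YT = 4·√3.
Step 2: By the inverse law of cosines on triangle TYU: cos(∠TYU) = ((4·√3)² + 4² − 8²) / (2·4·√3·4) = 0/55.43 = 0, so ∠TYU = 90°.

Therefore, the measure of angle ∠TYU = 90°.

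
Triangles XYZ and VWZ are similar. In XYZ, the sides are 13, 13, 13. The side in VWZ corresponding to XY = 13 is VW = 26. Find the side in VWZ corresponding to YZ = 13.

k = 26/13 = 2. WZ = 2 * 13 = 26.

26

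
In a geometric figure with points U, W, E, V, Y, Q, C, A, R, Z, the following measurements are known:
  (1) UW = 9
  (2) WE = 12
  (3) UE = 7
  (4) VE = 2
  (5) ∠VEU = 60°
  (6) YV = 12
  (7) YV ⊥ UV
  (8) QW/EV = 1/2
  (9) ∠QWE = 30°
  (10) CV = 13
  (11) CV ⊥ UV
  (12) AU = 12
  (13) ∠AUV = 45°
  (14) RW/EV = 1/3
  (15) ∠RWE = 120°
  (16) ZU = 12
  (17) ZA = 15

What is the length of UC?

Step 1: By the law of cosines on triangle UEV: UV² = 7² + 2² − 2·7·2·cos(60°) = 39, so UV = √39.
Step 2: By the law of cosines on triangle UVC: UC² = √39² + 13² − 2·√39·13·cos(90°) = 208, so UC = 4·√13.

Therefore, the length of UC = 4·√13.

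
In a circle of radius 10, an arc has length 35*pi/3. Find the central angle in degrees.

The full circumference is 2πr = 20*pi.
The arc is 35*pi/3 / 20*pi = 7/12 of the full circle.
So the central angle = 7/12 × 360° = 210°.

210°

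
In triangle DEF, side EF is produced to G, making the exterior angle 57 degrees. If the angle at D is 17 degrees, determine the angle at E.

The exterior angle theorem states that an exterior angle equals the sum of the two non-adjacent interior angles.
So 57 = 17 + angle E, which gives angle E = 57 - 17 = 40 degrees.

40 degrees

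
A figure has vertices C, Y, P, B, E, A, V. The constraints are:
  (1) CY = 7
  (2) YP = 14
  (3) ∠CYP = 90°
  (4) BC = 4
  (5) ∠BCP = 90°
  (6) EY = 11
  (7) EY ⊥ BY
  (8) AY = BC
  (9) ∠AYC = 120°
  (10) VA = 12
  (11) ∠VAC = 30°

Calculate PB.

Step 1: By the law of cosines on triangle CYP: CP² = 7² + 14² − 2·7·14·cos(90°) = 245, so CP = 7·√5.
Step 2: By the law of cosines on triangle PCB: PB² = (7·√5)² + 4² − 2·7·√5·4·cos(90°) = 261, so PB = 3·√29.

Therefore, the length of PB = 3·√29.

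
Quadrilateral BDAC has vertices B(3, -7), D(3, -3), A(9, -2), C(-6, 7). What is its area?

Using the Shoelace formula for a quadrilateral (vertices in order):
Area = (1/2)|sum of (x_i * y_(i+1) - x_(i+1) * y_i)|
Terms: (3*-3 - 3*-7) = 12, (3*-2 - 9*-3) = 21, (9*7 - -6*-2) = 51, (-6*-7 - 3*7) = 21
Sum = 105
Area = (1/2)(105) = 105/2

105/2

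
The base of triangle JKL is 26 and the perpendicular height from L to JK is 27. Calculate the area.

Area = (1/2)(26)(27) = 351

351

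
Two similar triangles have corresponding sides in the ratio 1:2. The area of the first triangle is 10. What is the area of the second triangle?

For similar figures, the area ratio equals the square of the side ratio.
Side ratio (the first triangle to the second triangle) = 1:2, so area ratio = 1^2:2^2 = 1:4.
If the area of the first triangle is 10, then the area of the second triangle = 10 * (4/1) = 40.

40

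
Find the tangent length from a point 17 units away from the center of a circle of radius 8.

Let T be the point of tangency. Then OT ⊥ AT (radius ⊥ tangent).
In right triangle OTA: OA² = OT² + AT²
17² = 8² + AT²
AT² = 225, AT = 15

15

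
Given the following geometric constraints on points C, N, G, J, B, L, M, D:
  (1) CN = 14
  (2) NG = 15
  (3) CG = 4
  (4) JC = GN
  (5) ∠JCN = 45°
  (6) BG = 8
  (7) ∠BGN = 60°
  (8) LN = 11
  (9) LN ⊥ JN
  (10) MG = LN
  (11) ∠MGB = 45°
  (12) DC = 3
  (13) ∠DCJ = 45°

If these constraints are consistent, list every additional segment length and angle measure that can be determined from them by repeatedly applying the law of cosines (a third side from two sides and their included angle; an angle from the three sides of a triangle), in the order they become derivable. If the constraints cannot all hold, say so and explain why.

The constraints are consistent. Derivable facts, in order:
After 1 step:
- BM ≈ 7.78
- JD ≈ 13.05
- NB = 13
- NJ ≈ 11.14
- ∠CGN = 67.98°
- ∠CNG = 15.36°
- ∠GCN = 96.67°
After 2 steps:
- JL ≈ 15.65
- ∠BMG = 46.63°
- ∠BNG = 32.2°
- ∠CDJ = 125.65°
- ∠CJD = 9.35°
- ∠CJN = 62.74°
- ∠CNJ = 72.26°
- ∠GBM = 88.37°
- ∠GBN = 87.8°
After 3 steps:
- ∠JLN = 45.35°
- ∠LJN = 44.65°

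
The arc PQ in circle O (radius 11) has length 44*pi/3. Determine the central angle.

θ = 360 × 44*pi/3 / (2π × 11) = 240° (rearranging arc length formula).

240°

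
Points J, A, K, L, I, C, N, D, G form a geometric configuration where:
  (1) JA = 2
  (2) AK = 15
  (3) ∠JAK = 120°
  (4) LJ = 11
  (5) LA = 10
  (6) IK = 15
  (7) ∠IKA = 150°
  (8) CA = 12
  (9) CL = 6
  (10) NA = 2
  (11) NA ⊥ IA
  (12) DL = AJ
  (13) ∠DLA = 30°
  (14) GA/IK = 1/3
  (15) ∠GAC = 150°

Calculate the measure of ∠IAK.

Step 1: By the law of cosines on triangle AKI: AI² = 15² + 15² − 2·15·15·cos(150°) = 839.71, so AI ≈ 28.98.
Step 2: By the inverse law of cosines on triangle IAK: cos(∠IAK) = (28.98² + 15² − 15²) / (2·28.98·15) = 839.71/869.33 = 0.9659, so ∠IAK = 15°.

Therefore, the measure of angle ∠IAK = 15°.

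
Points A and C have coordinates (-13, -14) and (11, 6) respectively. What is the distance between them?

The horizontal distance is |11 - -13| = 24 and the vertical distance is |6 - -14| = 20.
By the Pythagorean theorem, d = sqrt(24^2 + 20^2) = sqrt(976) = 4*sqrt(61).

4*sqrt(61)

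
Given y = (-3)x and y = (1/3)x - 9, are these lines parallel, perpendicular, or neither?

Slope of line 1: m1 = -3
Slope of line 2: m2 = 1/3
m1 * m2 = (-3) * (1/3) = -1 = -1, so the lines are perpendicular.

Perpendicular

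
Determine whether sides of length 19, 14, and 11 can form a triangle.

For three segments to close into a triangle, no single side can be as long as the other two combined.
The longest side is 19, and 11 + 14 = 25 > 19.
A triangle can be formed.

Yes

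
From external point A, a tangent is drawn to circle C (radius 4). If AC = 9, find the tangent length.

Let T be the point of tangency. Then CT ⊥ AT (radius ⊥ tangent).
In right triangle CTA: CA² = CT² + AT²
9² = 4² + AT²
AT² = 65, AT = sqrt(65)

sqrt(65)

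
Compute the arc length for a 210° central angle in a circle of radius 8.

The full circumference is 2πr = 2π(8) = 16*pi.
The arc spans 210° out of 360°, which is a fraction of 7/12.
Arc length = 16*pi × 7/12 = 28*pi/3.

28*pi/3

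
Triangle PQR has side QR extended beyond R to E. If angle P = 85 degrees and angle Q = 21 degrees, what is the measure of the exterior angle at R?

By the exterior angle theorem, an exterior angle of a triangle equals the sum of the two remote interior angles.
Exterior angle = angle P + angle Q
Exterior angle = 85 + 21 = 106 degrees

106 degrees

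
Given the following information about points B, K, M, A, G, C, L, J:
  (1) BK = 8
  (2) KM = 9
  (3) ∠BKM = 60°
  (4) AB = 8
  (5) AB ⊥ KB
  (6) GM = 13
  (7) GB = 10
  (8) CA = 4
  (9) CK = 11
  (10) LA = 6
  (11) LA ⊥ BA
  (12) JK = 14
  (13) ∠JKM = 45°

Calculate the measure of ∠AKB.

Step 1: By the law of cosines on triangle KBA: KA² = 8² + 8² − 2·8·8·cos(90°) = 128, so KA = 8·√2.
Step 2: By the inverse law of cosines on triangle AKB: cos(∠AKB) = ((8·√2)² + 8² − 8²) / (2·8·√2·8) = 128/181.02 = 0.7071, so ∠AKB = 45°.

Therefore, the measure of angle ∠AKB = 45°.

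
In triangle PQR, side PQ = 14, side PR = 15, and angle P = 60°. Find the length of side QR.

Law of cosines: QR^2 = 14^2 + 15^2 - 2(14)(15)cos(60°) = 211, so QR = sqrt(211).

sqrt(211)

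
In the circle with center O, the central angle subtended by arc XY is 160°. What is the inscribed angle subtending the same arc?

By the inscribed angle theorem, the inscribed angle is half the central angle.
Inscribed angle = 160° / 2 = 80°

80°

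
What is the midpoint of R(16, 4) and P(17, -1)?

M = ((x₁ + x₂)/2, (y₁ + y₂)/2)
= ((16 + 17)/2, (4 + -1)/2)
= (33/2, 3/2) = (33/2, 3/2)

(33/2, 3/2)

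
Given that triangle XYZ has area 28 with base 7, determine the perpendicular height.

height = 2 * 28 / 7 = 8

8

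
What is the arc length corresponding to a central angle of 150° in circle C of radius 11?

The full circumference is 2πr = 2π(11) = 22*pi.
The arc spans 150° out of 360°, which is a fraction of 5/12.
Arc length = 22*pi × 5/12 = 55*pi/6.

55*pi/6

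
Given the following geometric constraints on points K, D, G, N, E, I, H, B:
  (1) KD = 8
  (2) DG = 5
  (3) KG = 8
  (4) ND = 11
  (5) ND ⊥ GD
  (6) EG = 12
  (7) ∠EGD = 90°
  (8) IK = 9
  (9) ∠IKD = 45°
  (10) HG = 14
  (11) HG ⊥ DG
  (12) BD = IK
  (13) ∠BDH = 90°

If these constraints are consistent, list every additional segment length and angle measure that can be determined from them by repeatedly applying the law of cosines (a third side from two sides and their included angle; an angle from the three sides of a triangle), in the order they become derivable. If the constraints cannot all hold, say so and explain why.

The constraints are consistent. Derivable facts, in order:
After 1 step:
- DE = 13
- DH ≈ 14.87
- DI ≈ 6.57
- GN = √146
- ∠DGK = 71.79°
- ∠DKG = 36.42°
- ∠GDK = 71.79°
After 2 steps:
- HB ≈ 17.38
- ∠DEG = 22.62°
- ∠DGN = 65.56°
- ∠DHG = 19.65°
- ∠DIK = 59.42°
- ∠DNG = 24.44°
- ∠EDG = 67.38°
- ∠GDH = 70.35°
- ∠IDK = 75.58°
After 3 steps:
- ∠BHD = 31.19°
- ∠DBH = 58.81°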